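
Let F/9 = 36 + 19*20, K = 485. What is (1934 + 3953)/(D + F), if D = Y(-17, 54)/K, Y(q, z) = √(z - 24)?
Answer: 172819242960/109909163519 - 571039*√30/659454981114 ≈ 1.5724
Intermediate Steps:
F = 3744 (F = 9*(36 + 19*20) = 9*(36 + 380) = 9*416 = 3744)
Y(q, z) = √(-24 + z)
D = √30/485 (D = √(-24 + 54)/485 = √30*(1/485) = √30/485 ≈ 0.011293)
(1934 + 3953)/(D + F) = (1934 + 3953)/(√30/485 + 3744) = 5887/(3744 + √30/485)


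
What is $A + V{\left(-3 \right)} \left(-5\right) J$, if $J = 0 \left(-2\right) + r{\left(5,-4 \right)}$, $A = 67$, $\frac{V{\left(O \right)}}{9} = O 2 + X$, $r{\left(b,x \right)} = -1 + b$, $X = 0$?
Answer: $1147$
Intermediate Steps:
$V{\left(O \right)} = 18 O$ ($V{\left(O \right)} = 9 \left(O 2 + 0\right) = 9 \left(2 O + 0\right) = 9 \cdot 2 O = 18 O$)
$J = 4$ ($J = 0 \left(-2\right) + \left(-1 + 5\right) = 0 + 4 = 4$)
$A + V{\left(-3 \right)} \left(-5\right) J = 67 + 18 \left(-3\right) \left(-5\right) 4 = 67 + \left(-54\right) \left(-5\right) 4 = 67 + 270 \cdot 4 = 67 + 1080 = 1147$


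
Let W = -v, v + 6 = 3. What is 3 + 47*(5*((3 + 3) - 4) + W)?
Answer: 614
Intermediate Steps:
v = -3 (v = -6 + 3 = -3)
W = 3 (W = -1*(-3) = 3)
3 + 47*(5*((3 + 3) - 4) + W) = 3 + 47*(5*((3 + 3) - 4) + 3) = 3 + 47*(5*(6 - 4) + 3) = 3 + 47*(5*2 + 3) = 3 + 47*(10 + 3) = 3 + 47*13 = 3 + 611 = 614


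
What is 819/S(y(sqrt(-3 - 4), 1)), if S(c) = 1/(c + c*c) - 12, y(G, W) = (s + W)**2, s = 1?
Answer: -16380/239 ≈ -68.536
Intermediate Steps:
y(G, W) = (1 + W)**2
S(c) = -12 + 1/(c + c**2) (S(c) = 1/(c + c**2) - 12 = -12 + 1/(c + c**2))
819/S(y(sqrt(-3 - 4), 1)) = 819/(((1 - 12*(1 + 1)**2 - 12*(1 + 1)**4)/(((1 + 1)**2)*(1 + (1 + 1)**2)))) = 819/(((1 - 12*2**2 - 12*(2**2)**2)/((2**2)*(1 + 2**2)))) = 819/(((1 - 12*4 - 12*4**2)/(4*(1 + 4)))) = 819/(((1/4)*(1 - 48 - 12*16)/5)) = 819/(((1/4)*(1/5)*(1 - 48 - 192))) = 819/(((1/4)*(1/5)*(-239))) = 819/(-239/20) = 819*(-20/239) = -16380/239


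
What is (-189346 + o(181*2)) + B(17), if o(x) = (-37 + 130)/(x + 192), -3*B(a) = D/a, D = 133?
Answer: -5349850823/28254 ≈ -1.8935e+5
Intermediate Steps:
B(a) = -133/(3*a)
o(x) = 93/(192 + x)
(-189346 + o(181*2)) + B(17) = (-189346 + 93/(192 + 181*2)) - 133/3/17 = (-189346 + 93/(192 + 362)) - 133/3*1/17 = (-189346 + 93/554) - 133/51 = -104897591/554 - 133/51 = -5349850823/28254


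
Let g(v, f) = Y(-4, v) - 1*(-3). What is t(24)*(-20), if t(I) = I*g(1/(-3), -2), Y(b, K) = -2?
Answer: -480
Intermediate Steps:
g(v, f) = 1 (g(v, f) = -2 - 1*(-3) = -2 + 3 = 1)
t(I) = I (t(I) = I*1 = I)
t(24)*(-20) = 24*(-20) = -480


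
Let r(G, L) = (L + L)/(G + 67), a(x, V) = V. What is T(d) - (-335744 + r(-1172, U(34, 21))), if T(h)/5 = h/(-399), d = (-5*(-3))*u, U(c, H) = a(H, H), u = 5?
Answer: 49342484421/146965 ≈ 3.3574e+5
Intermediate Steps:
U(c, H) = H
r(G, L) = 2*L/(67 + G) (r(G, L) = (2*L)/(67 + G) = 2*L/(67 + G))
d = 75 (d = -5*(-3)*5 = 15*5 = 75)
T(h) = -5*h/399 (T(h) = 5*(h/(-399)) = 5*(h*(-1/399)) = 5*(-h/399) = -5*h/399)
T(d) - (-335744 + r(-1172, U(34, 21))) = -5/399*75 - (-335744 + 2*21/(67 - 1172)) = -125/133 - (-335744 + 2*21/(-1105)) = -125/133 - (-335744 + 2*21*(-1/1105)) = -125/133 - (-335744 - 42/1105) = -125/133 - 1*(-370997162/1105) = -125/133 + 370997162/1105 = 49342484421/146965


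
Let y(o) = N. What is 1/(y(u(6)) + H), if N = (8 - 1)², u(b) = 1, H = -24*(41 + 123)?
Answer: -1/3887 ≈ -0.00025727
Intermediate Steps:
H = -3936 (H = -24*164 = -3936)
N = 49 (N = 7² = 49)
y(o) = 49
1/(y(u(6)) + H) = 1/(49 - 3936) = 1/(-3887) = -1/3887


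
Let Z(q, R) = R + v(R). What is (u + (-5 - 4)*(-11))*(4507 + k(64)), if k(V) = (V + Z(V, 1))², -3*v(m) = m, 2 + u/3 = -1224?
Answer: -93291407/3 ≈ -3.1097e+7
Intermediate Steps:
u = -3678 (u = -6 + 3*(-1224) = -6 - 3672 = -3678)
v(m) = -m/3
Z(q, R) = 2*R/3 (Z(q, R) = R - R/3 = 2*R/3)
k(V) = (⅔ + V)² (k(V) = (V + (⅔)*1)² = (V + ⅔)² = (⅔ + V)²)
(u + (-5 - 4)*(-11))*(4507 + k(64)) = (-3678 + (-5 - 4)*(-11))*(4507 + (2 + 3*64)²/9) = (-3678 - 9*(-11))*(4507 + (2 + 192)²/9) = (-3678 + 99)*(4507 + (⅑)*194²) = -3579*(4507 + (⅑)*37636) = -3579*(4507 + 37636/9) = -3579*78199/9 = -93291407/3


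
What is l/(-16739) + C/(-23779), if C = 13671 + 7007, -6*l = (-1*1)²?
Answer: -296678639/341174298 ≈ -0.86958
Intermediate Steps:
l = -⅙ (l = -(-1*1)²/6 = -⅙*(-1)² = -⅙*1 = -⅙ ≈ -0.16667)
C = 20678
l/(-16739) + C/(-23779) = -⅙/(-16739) + 20678/(-23779) = -⅙*(-1/16739) + 20678*(-1/23779) = 1/100434 - 2954/3397 = -296678639/341174298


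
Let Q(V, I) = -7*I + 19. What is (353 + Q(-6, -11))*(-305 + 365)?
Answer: 26940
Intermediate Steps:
Q(V, I) = 19 - 7*I
(353 + Q(-6, -11))*(-305 + 365) = (353 + (19 - 7*(-11)))*(-305 + 365) = (353 + (19 + 77))*60 = (353 + 96)*60 = 449*60 = 26940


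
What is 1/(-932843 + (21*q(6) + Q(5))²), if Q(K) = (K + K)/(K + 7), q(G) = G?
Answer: -36/33003227 ≈ -1.0908e-6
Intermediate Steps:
Q(K) = 2*K/(7 + K) (Q(K) = (2*K)/(7 + K) = 2*K/(7 + K))
1/(-932843 + (21*q(6) + Q(5))²) = 1/(-932843 + (21*6 + 2*5/(7 + 5))²) = 1/(-932843 + (126 + 2*5/12)²) = 1/(-932843 + (126 + 2*5*(1/12))²) = 1/(-932843 + (126 + ⅚)²) = 1/(-932843 + (761/6)²) = 1/(-932843 + 579121/36) = 1/(-33003227/36) = -36/33003227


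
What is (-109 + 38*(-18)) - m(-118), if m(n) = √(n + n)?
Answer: -793 - 2*I*√59 ≈ -793.0 - 15.362*I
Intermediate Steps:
m(n) = √2*√n (m(n) = √(2*n) = √2*√n)
(-109 + 38*(-18)) - m(-118) = (-109 + 38*(-18)) - √2*√(-118) = (-109 - 684) - √2*I*√118 = -793 - 2*I*√59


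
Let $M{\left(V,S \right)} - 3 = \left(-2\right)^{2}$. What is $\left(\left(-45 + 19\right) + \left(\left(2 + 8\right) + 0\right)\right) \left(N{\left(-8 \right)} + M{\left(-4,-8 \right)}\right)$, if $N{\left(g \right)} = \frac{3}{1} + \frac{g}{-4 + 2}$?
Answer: $-224$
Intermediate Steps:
$N{\left(g \right)} = 3 - \frac{g}{2}$ ($N{\left(g \right)} = 3 \cdot 1 + \frac{g}{-2} = 3 + g \left(- \frac{1}{2}\right) = 3 - \frac{g}{2}$)
$M{\left(V,S \right)} = 7$ ($M{\left(V,S \right)} = 3 + \left(-2\right)^{2} = 3 + 4 = 7$)
$\left(\left(-45 + 19\right) + \left(\left(2 + 8\right) + 0\right)\right) \left(N{\left(-8 \right)} + M{\left(-4,-8 \right)}\right) = \left(\left(-45 + 19\right) + \left(\left(2 + 8\right) + 0\right)\right) \left(\left(3 - -4\right) + 7\right) = \left(-26 + \left(10 + 0\right)\right) \left(\left(3 + 4\right) + 7\right) = \left(-26 + 10\right) \left(7 + 7\right) = \left(-16\right) 14 = -224$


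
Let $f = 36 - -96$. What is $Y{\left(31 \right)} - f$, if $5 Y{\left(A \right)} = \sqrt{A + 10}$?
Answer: $-132 + \frac{\sqrt{41}}{5} \approx -130.72$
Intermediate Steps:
$Y{\left(A \right)} = \frac{\sqrt{10 + A}}{5}$ ($Y{\left(A \right)} = \frac{\sqrt{A + 10}}{5} = \frac{\sqrt{10 + A}}{5}$)
$f = 132$ ($f = 36 + 96 = 132$)
$Y{\left(31 \right)} - f = \frac{\sqrt{10 + 31}}{5} - 132 = \frac{\sqrt{41}}{5} - 132 = -132 + \frac{\sqrt{41}}{5}$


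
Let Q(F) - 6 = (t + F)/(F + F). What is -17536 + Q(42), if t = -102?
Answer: -122715/7 ≈ -17531.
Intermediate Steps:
Q(F) = 6 + (-102 + F)/(2*F) (Q(F) = 6 + (-102 + F)/(F + F) = 6 + (-102 + F)/((2*F)) = 6 + (-102 + F)*(1/(2*F)) = 6 + (-102 + F)/(2*F))
-17536 + Q(42) = -17536 + (13/2 - 51/42) = -17536 + (13/2 - 51*1/42) = -17536 + (13/2 - 17/14) = -17536 + 37/7 = -122715/7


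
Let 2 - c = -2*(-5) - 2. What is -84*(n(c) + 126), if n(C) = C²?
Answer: -13608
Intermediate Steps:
c = -6 (c = 2 - (-2*(-5) - 2) = 2 - (10 - 2) = 2 - 1*8 = 2 - 8 = -6)
-84*(n(c) + 126) = -84*((-6)² + 126) = -84*(36 + 126) = -84*162 = -13608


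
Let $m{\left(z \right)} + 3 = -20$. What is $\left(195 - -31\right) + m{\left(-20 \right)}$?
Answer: $203$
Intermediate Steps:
$m{\left(z \right)} = -23$ ($m{\left(z \right)} = -3 - 20 = -23$)
$\left(195 - -31\right) + m{\left(-20 \right)} = \left(195 - -31\right) - 23 = \left(195 + 31\right) - 23 = 226 - 23 = 203$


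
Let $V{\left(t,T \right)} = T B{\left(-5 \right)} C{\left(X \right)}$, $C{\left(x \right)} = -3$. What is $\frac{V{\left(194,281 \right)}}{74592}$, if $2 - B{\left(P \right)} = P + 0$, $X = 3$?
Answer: $- \frac{281}{3552} \approx -0.07911$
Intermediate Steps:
$B{\left(P \right)} = 2 - P$ ($B{\left(P \right)} = 2 - \left(P + 0\right) = 2 - P$)
$V{\left(t,T \right)} = - 21 T$ ($V{\left(t,T \right)} = T \left(2 - -5\right) \left(-3\right) = T \left(2 + 5\right) \left(-3\right) = T 7 \left(-3\right) = 7 T \left(-3\right) = - 21 T$)
$\frac{V{\left(194,281 \right)}}{74592} = \frac{\left(-21\right) 281}{74592} = \left(-5901\right) \frac{1}{74592} = - \frac{281}{3552}$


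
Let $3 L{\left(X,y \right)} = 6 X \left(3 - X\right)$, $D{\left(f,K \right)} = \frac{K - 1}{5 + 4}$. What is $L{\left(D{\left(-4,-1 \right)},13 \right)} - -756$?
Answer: $\frac{61120}{81} \approx 754.57$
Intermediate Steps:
$D{\left(f,K \right)} = - \frac{1}{9} + \frac{K}{9}$ ($D{\left(f,K \right)} = \frac{-1 + K}{9} = \left(-1 + K\right) \frac{1}{9} = - \frac{1}{9} + \frac{K}{9}$)
$L{\left(X,y \right)} = 2 X \left(3 - X\right)$ ($L{\left(X,y \right)} = \frac{6 X \left(3 - X\right)}{3} = 2 X \left(3 - X\right)$)
$L{\left(D{\left(-4,-1 \right)},13 \right)} - -756 = 2 \left(- \frac{1}{9} + \frac{1}{9} \left(-1\right)\right) \left(3 - \left(- \frac{1}{9} + \frac{1}{9} \left(-1\right)\right)\right) - -756 = 2 \left(- \frac{1}{9} - \frac{1}{9}\right) \left(3 - \left(- \frac{1}{9} - \frac{1}{9}\right)\right) + 756 = 2 \left(- \frac{2}{9}\right) \left(3 - - \frac{2}{9}\right) + 756 = 2 \left(- \frac{2}{9}\right) \left(3 + \frac{2}{9}\right) + 756 = 2 \left(- \frac{2}{9}\right) \frac{29}{9} + 756 = - \frac{116}{81} + 756 = \frac{61120}{81}$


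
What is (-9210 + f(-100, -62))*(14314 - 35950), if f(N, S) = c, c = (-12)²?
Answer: 196151976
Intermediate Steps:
c = 144
f(N, S) = 144
(-9210 + f(-100, -62))*(14314 - 35950) = (-9210 + 144)*(14314 - 35950) = -9066*(-21636) = 196151976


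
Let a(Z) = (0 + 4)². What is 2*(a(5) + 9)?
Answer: 50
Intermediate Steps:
a(Z) = 16 (a(Z) = 4² = 16)
2*(a(5) + 9) = 2*(16 + 9) = 2*25 = 50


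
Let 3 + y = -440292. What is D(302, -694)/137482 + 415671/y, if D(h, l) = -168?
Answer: -9536874997/10088772865 ≈ -0.94530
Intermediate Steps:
y = -440295 (y = -3 - 440292 = -440295)
D(302, -694)/137482 + 415671/y = -168/137482 + 415671/(-440295) = -168*1/137482 + 415671*(-1/440295) = -84/68741 - 138557/146765 = -9536874997/10088772865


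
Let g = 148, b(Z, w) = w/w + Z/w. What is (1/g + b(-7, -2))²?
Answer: 444889/21904 ≈ 20.311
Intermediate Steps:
b(Z, w) = 1 + Z/w
(1/g + b(-7, -2))² = (1/148 + (-7 - 2)/(-2))² = (1/148 - ½*(-9))² = (1/148 + 9/2)² = (667/148)² = 444889/21904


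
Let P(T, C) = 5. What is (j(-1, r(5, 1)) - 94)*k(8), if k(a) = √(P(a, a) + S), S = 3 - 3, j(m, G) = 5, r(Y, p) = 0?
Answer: -89*√5 ≈ -199.01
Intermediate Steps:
S = 0
k(a) = √5 (k(a) = √(5 + 0) = √5)
(j(-1, r(5, 1)) - 94)*k(8) = (5 - 94)*√5 = -89*√5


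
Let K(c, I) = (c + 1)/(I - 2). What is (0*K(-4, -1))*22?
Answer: 0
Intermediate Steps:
K(c, I) = (1 + c)/(-2 + I)
(0*K(-4, -1))*22 = (0*((1 - 4)/(-2 - 1)))*22 = (0*(-3/(-3)))*22 = (0*(-⅓*(-3)))*22 = (0*1)*22 = 0*22 = 0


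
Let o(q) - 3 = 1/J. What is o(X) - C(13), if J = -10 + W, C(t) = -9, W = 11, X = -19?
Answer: 13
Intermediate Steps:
J = 1 (J = -10 + 11 = 1)
o(q) = 4 (o(q) = 3 + 1/1 = 3 + 1 = 4)
o(X) - C(13) = 4 - 1*(-9) = 4 + 9 = 13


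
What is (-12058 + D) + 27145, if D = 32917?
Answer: 48004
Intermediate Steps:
(-12058 + D) + 27145 = (-12058 + 32917) + 27145 = 20859 + 27145 = 48004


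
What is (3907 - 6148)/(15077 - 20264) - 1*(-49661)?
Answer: 85864616/1729 ≈ 49661.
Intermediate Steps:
(3907 - 6148)/(15077 - 20264) - 1*(-49661) = -2241/(-5187) + 49661 = -2241*(-1/5187) + 49661 = 747/1729 + 49661 = 85864616/1729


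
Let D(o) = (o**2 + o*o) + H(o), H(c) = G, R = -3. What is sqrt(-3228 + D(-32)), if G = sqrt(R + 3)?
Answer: 2*I*sqrt(295) ≈ 34.351*I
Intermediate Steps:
G = 0 (G = sqrt(-3 + 3) = sqrt(0) = 0)
H(c) = 0
D(o) = 2*o**2 (D(o) = (o**2 + o*o) + 0 = (o**2 + o**2) + 0 = 2*o**2 + 0 = 2*o**2)
sqrt(-3228 + D(-32)) = sqrt(-3228 + 2*(-32)**2) = sqrt(-3228 + 2*1024) = sqrt(-3228 + 2048) = sqrt(-1180) = 2*I*sqrt(295)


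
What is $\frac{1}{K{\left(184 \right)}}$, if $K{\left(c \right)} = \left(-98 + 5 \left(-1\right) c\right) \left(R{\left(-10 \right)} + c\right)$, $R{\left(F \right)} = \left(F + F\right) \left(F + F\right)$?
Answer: $- \frac{1}{594512} \approx -1.6821 \cdot 10^{-6}$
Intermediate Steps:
$R{\left(F \right)} = 4 F^{2}$ ($R{\left(F \right)} = 2 F 2 F = 4 F^{2}$)
$K{\left(c \right)} = \left(-98 - 5 c\right) \left(400 + c\right)$ ($K{\left(c \right)} = \left(-98 + 5 \left(-1\right) c\right) \left(4 \left(-10\right)^{2} + c\right) = \left(-98 - 5 c\right) \left(4 \cdot 100 + c\right) = \left(-98 - 5 c\right) \left(400 + c\right)$)
$\frac{1}{K{\left(184 \right)}} = \frac{1}{-39200 - 386032 - 5 \cdot 184^{2}} = \frac{1}{-39200 - 386032 - 169280} = \frac{1}{-594512} = - \frac{1}{594512}$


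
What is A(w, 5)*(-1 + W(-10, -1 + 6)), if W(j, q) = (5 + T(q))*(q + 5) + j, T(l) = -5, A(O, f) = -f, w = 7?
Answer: 55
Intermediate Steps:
W(j, q) = j (W(j, q) = (5 - 5)*(q + 5) + j = 0*(5 + q) + j = 0 + j = j)
A(w, 5)*(-1 + W(-10, -1 + 6)) = (-1*5)*(-1 - 10) = -5*(-11) = 55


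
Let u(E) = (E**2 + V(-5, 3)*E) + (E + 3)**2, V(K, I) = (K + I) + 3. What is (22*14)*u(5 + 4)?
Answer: 72072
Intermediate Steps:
V(K, I) = 3 + I + K (V(K, I) = (I + K) + 3 = 3 + I + K)
u(E) = E + E**2 + (3 + E)**2 (u(E) = (E**2 + (3 + 3 - 5)*E) + (E + 3)**2 = (E**2 + 1*E) + (3 + E)**2 = (E**2 + E) + (3 + E)**2 = (E + E**2) + (3 + E)**2 = E + E**2 + (3 + E)**2)
(22*14)*u(5 + 4) = (22*14)*((5 + 4) + (5 + 4)**2 + (3 + (5 + 4))**2) = 308*(9 + 9**2 + (3 + 9)**2) = 308*(9 + 81 + 12**2) = 308*(9 + 81 + 144) = 308*234 = 72072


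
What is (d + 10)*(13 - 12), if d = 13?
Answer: 23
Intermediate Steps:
(d + 10)*(13 - 12) = (13 + 10)*(13 - 12) = 23*1 = 23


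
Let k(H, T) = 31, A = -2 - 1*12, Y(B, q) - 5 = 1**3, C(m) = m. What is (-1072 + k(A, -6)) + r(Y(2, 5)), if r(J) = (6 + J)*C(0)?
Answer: -1041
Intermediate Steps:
Y(B, q) = 6 (Y(B, q) = 5 + 1**3 = 5 + 1 = 6)
A = -14 (A = -2 - 12 = -14)
r(J) = 0 (r(J) = (6 + J)*0 = 0)
(-1072 + k(A, -6)) + r(Y(2, 5)) = (-1072 + 31) + 0 = -1041 + 0 = -1041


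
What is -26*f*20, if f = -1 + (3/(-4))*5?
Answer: 2470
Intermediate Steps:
f = -19/4 (f = -1 + (3*(-1/4))*5 = -1 - 3/4*5 = -1 - 15/4 = -19/4 ≈ -4.7500)
-26*f*20 = -26*(-19/4)*20 = (247/2)*20 = 2470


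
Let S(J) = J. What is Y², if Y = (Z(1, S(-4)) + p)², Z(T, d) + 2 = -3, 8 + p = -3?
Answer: 65536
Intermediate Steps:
p = -11 (p = -8 - 3 = -11)
Z(T, d) = -5 (Z(T, d) = -2 - 3 = -5)
Y = 256 (Y = (-5 - 11)² = (-16)² = 256)
Y² = 256² = 65536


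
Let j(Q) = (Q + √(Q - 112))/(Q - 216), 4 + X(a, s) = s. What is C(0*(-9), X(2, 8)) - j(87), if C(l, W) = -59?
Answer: -2508/43 + 5*I/129 ≈ -58.326 + 0.03876*I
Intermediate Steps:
X(a, s) = -4 + s
j(Q) = (Q + √(-112 + Q))/(-216 + Q)
C(0*(-9), X(2, 8)) - j(87) = -59 - (87 + √(-112 + 87))/(-216 + 87) = -59 - (87 + √(-25))/(-129) = -59 - (-1)*(87 + 5*I)/129 = -59 - (-29/43 - 5*I/129) = -59 + (29/43 + 5*I/129) = -2508/43 + 5*I/129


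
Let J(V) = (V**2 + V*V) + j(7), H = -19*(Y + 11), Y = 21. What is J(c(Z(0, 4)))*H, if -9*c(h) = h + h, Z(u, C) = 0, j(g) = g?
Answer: -4256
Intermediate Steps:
c(h) = -2*h/9 (c(h) = -(h + h)/9 = -2*h/9)
H = -608 (H = -19*(21 + 11) = -19*32 = -608)
J(V) = 7 + 2*V**2 (J(V) = (V**2 + V*V) + 7 = (V**2 + V**2) + 7 = 2*V**2 + 7 = 7 + 2*V**2)
J(c(Z(0, 4)))*H = (7 + 2*(-2/9*0)**2)*(-608) = (7 + 2*0**2)*(-608) = (7 + 2*0)*(-608) = (7 + 0)*(-608) = 7*(-608) = -4256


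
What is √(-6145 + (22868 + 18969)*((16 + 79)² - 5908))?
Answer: 2*√32599946 ≈ 11419.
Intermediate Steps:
√(-6145 + (22868 + 18969)*((16 + 79)² - 5908)) = √(-6145 + 41837*(95² - 5908)) = √(-6145 + 41837*(9025 - 5908)) = √(-6145 + 41837*3117) = √(-6145 + 130405929) = √130399784 = 2*√32599946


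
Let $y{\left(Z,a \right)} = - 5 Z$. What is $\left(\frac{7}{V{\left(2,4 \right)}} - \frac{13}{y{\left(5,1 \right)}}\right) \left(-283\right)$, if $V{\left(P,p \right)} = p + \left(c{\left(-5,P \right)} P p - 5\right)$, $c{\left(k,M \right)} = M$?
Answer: $- \frac{20942}{75} \approx -279.23$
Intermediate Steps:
$V{\left(P,p \right)} = -5 + p + p P^{2}$ ($V{\left(P,p \right)} = p + \left(P P p - 5\right) = p + \left(P^{2} p - 5\right) = p + \left(p P^{2} - 5\right) = p + \left(-5 + p P^{2}\right) = -5 + p + p P^{2}$)
$\left(\frac{7}{V{\left(2,4 \right)}} - \frac{13}{y{\left(5,1 \right)}}\right) \left(-283\right) = \left(\frac{7}{-5 + 4 + 4 \cdot 2^{2}} - \frac{13}{\left(-5\right) 5}\right) \left(-283\right) = \left(\frac{7}{-5 + 4 + 4 \cdot 4} - \frac{13}{-25}\right) \left(-283\right) = \left(\frac{7}{-5 + 4 + 16} - - \frac{13}{25}\right) \left(-283\right) = \left(\frac{7}{15} + \frac{13}{25}\right) \left(-283\right) = \frac{74}{75} \left(-283\right) = - \frac{20942}{75}$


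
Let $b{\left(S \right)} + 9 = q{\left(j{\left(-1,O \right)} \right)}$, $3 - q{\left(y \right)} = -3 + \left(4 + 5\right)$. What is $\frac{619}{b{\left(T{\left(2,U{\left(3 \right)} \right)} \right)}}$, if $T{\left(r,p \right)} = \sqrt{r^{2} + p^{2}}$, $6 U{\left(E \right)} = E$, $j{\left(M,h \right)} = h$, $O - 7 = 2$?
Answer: $- \frac{619}{12} \approx -51.583$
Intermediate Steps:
$O = 9$ ($O = 7 + 2 = 9$)
$U{\left(E \right)} = \frac{E}{6}$
$q{\left(y \right)} = -3$ ($q{\left(y \right)} = 3 - \left(-3 + \left(4 + 5\right)\right) = 3 - \left(-3 + 9\right) = 3 - 6 = -3$)
$T{\left(r,p \right)} = \sqrt{p^{2} + r^{2}}$
$b{\left(S \right)} = -12$ ($b{\left(S \right)} = -9 - 3 = -12$)
$\frac{619}{b{\left(T{\left(2,U{\left(3 \right)} \right)} \right)}} = \frac{619}{-12} = 619 \left(- \frac{1}{12}\right) = - \frac{619}{12}$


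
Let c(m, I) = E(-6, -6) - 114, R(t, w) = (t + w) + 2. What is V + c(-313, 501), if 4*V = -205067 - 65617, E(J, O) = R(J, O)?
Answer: -67795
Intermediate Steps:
R(t, w) = 2 + t + w
E(J, O) = 2 + J + O
c(m, I) = -124 (c(m, I) = (2 - 6 - 6) - 114 = -10 - 114 = -124)
V = -67671 (V = (-205067 - 65617)/4 = (1/4)*(-270684) = -67671)
V + c(-313, 501) = -67671 - 124 = -67795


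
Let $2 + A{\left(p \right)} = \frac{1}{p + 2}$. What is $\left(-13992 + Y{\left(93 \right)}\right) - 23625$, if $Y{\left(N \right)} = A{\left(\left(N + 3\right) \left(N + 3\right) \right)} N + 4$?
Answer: $- \frac{348431089}{9218} \approx -37799.0$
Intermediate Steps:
$A{\left(p \right)} = -2 + \frac{1}{2 + p}$ ($A{\left(p \right)} = -2 + \frac{1}{p + 2} = -2 + \frac{1}{2 + p}$)
$Y{\left(N \right)} = 4 + \frac{N \left(-3 - 2 \left(3 + N\right)^{2}\right)}{2 + \left(3 + N\right)^{2}}$ ($Y{\left(N \right)} = \frac{-3 - 2 \left(N + 3\right) \left(N + 3\right)}{2 + \left(N + 3\right) \left(N + 3\right)} N + 4 = \frac{-3 - 2 \left(3 + N\right) \left(3 + N\right)}{2 + \left(3 + N\right) \left(3 + N\right)} N + 4 = \frac{-3 - 2 \left(3 + N\right)^{2}}{2 + \left(3 + N\right)^{2}} N + 4 = \frac{N \left(-3 - 2 \left(3 + N\right)^{2}\right)}{2 + \left(3 + N\right)^{2}} + 4 = 4 + \frac{N \left(-3 - 2 \left(3 + N\right)^{2}\right)}{2 + \left(3 + N\right)^{2}}$)
$\left(-13992 + Y{\left(93 \right)}\right) - 23625 = \left(-13992 + \frac{44 - 8 \cdot 93^{2} - 2 \cdot 93^{3} + 3 \cdot 93}{11 + 93^{2} + 6 \cdot 93}\right) - 23625 = \left(-13992 + \frac{44 - 69192 - 1608714 + 279}{11 + 8649 + 558}\right) - 23625 = \left(-13992 + \frac{44 - 69192 - 1608714 + 279}{9218}\right) - 23625 = \left(-13992 + \frac{1}{9218} \left(-1677583\right)\right) - 23625 = \left(-13992 - \frac{1677583}{9218}\right) - 23625 = - \frac{130655839}{9218} - 23625 = - \frac{348431089}{9218}$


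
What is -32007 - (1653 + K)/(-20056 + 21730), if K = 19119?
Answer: -2977805/93 ≈ -32019.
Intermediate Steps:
-32007 - (1653 + K)/(-20056 + 21730) = -32007 - (1653 + 19119)/(-20056 + 21730) = -32007 - 20772/1674 = -32007 - 1*1154/93 = -32007 - 1154/93 = -2977805/93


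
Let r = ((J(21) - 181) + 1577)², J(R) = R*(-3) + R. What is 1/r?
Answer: 1/1833316 ≈ 5.4546e-7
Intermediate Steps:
J(R) = -2*R (J(R) = -3*R + R = -2*R)
r = 1833316 (r = ((-2*21 - 181) + 1577)² = ((-42 - 181) + 1577)² = (-223 + 1577)² = 1354² = 1833316)
1/r = 1/1833316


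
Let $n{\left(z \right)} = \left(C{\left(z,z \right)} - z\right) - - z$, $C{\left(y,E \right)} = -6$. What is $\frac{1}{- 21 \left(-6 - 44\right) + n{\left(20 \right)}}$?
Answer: $\frac{1}{1044} \approx 0.00095785$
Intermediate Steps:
$n{\left(z \right)} = -6$ ($n{\left(z \right)} = \left(-6 - z\right) - - z = \left(-6 - z\right) + z = -6$)
$\frac{1}{- 21 \left(-6 - 44\right) + n{\left(20 \right)}} = \frac{1}{- 21 \left(-6 - 44\right) - 6} = \frac{1}{\left(-21\right) \left(-50\right) - 6} = \frac{1}{1050 - 6} = \frac{1}{1044}$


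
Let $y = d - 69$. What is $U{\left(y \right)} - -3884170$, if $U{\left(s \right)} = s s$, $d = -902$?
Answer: $4827011$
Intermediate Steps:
$y = -971$ ($y = -902 - 69 = -971$)
$U{\left(s \right)} = s^{2}$
$U{\left(y \right)} - -3884170 = \left(-971\right)^{2} - -3884170 = 942841 + 3884170 = 4827011$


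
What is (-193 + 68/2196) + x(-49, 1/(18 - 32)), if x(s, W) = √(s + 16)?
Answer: -105940/549 + I*√33 ≈ -192.97 + 5.7446*I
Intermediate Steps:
x(s, W) = √(16 + s)
(-193 + 68/2196) + x(-49, 1/(18 - 32)) = (-193 + 68/2196) + √(16 - 49) = (-193 + 68*(1/2196)) + √(-33) = (-193 + 17/549) + I*√33 = -105940/549 + I*√33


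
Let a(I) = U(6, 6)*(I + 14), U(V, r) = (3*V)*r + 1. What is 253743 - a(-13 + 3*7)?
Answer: 251345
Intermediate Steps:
U(V, r) = 1 + 3*V*r (U(V, r) = 3*V*r + 1 = 1 + 3*V*r)
a(I) = 1526 + 109*I (a(I) = (1 + 3*6*6)*(I + 14) = (1 + 108)*(14 + I) = 109*(14 + I) = 1526 + 109*I)
253743 - a(-13 + 3*7) = 253743 - (1526 + 109*(-13 + 3*7)) = 253743 - (1526 + 109*(-13 + 21)) = 253743 - (1526 + 109*8) = 253743 - (1526 + 872) = 253743 - 1*2398 = 253743 - 2398 = 251345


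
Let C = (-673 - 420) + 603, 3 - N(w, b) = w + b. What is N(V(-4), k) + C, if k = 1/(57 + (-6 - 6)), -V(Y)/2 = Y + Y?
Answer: -22636/45 ≈ -503.02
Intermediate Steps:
V(Y) = -4*Y (V(Y) = -2*(Y + Y) = -4*Y)
k = 1/45 (k = 1/(57 - 12) = 1/45 ≈ 0.022222)
N(w, b) = 3 - b - w (N(w, b) = 3 - (w + b) = 3 - (b + w) = 3 + (-b - w) = 3 - b - w)
C = -490 (C = -1093 + 603 = -490)
N(V(-4), k) + C = (3 - 1*1/45 - (-4)*(-4)) - 490 = (3 - 1/45 - 1*16) - 490 = (3 - 1/45 - 16) - 490 = -586/45 - 490 = -22636/45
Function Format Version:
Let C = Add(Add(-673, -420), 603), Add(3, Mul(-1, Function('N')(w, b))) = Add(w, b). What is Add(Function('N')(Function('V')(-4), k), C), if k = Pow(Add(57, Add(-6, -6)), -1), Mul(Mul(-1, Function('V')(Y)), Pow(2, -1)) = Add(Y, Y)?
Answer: Rational(-22636, 45) ≈ -503.02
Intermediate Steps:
Function('V')(Y) = Mul(-4, Y) (Function('V')(Y) = Mul(-2, Add(Y, Y)) = Mul(-2, Mul(2, Y)) = Mul(-4, Y))
k = Rational(1, 45) (k = Pow(Add(57, -12), -1) = Pow(45, -1) = Rational(1, 45) ≈ 0.022222)
Function('N')(w, b) = Add(3, Mul(-1, b), Mul(-1, w)) (Function('N')(w, b) = Add(3, Mul(-1, Add(w, b))) = Add(3, Mul(-1, Add(b, w))) = Add(3, Add(Mul(-1, b), Mul(-1, w))) = Add(3, Mul(-1, b), Mul(-1, w)))
C = -490 (C = Add(-1093, 603) = -490)
Add(Function('N')(Function('V')(-4), k), C) = Add(Add(3, Mul(-1, Rational(1, 45)), Mul(-1, Mul(-4, -4))), -490) = Add(Add(3, Rational(-1, 45), Mul(-1, 16)), -490) = Add(Add(3, Rational(-1, 45), -16), -490) = Add(Rational(-586, 45), -490) = Rational(-22636, 45)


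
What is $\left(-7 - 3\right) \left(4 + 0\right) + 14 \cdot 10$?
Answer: $100$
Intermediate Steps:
$\left(-7 - 3\right) \left(4 + 0\right) + 14 \cdot 10 = \left(-10\right) 4 + 140 = -40 + 140 = 100$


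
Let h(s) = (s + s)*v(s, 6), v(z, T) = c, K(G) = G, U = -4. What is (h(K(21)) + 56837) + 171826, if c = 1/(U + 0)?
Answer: 457305/2 ≈ 2.2865e+5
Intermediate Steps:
c = -1/4 (c = 1/(-4 + 0) = 1/(-4) = -1/4 ≈ -0.25000)
v(z, T) = -1/4
h(s) = -s/2 (h(s) = (s + s)*(-1/4) = (2*s)*(-1/4) = -s/2)
(h(K(21)) + 56837) + 171826 = (-1/2*21 + 56837) + 171826 = (-21/2 + 56837) + 171826 = 113653/2 + 171826 = 457305/2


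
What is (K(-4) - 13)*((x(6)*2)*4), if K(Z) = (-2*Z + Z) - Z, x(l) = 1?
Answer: -40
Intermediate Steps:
K(Z) = -2*Z (K(Z) = -Z - Z = -2*Z)
(K(-4) - 13)*((x(6)*2)*4) = (-2*(-4) - 13)*((1*2)*4) = (8 - 13)*(2*4) = -5*8 = -40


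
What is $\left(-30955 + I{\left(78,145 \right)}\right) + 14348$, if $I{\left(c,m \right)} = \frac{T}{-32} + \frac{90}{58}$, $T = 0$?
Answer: $- \frac{481558}{29} \approx -16605.0$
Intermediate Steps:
$I{\left(c,m \right)} = \frac{45}{29}$ ($I{\left(c,m \right)} = \frac{0}{-32} + \frac{90}{58} = 0 \left(- \frac{1}{32}\right) + 90 \cdot \frac{1}{58} = 0 + \frac{45}{29} = \frac{45}{29}$)
$\left(-30955 + I{\left(78,145 \right)}\right) + 14348 = \left(-30955 + \frac{45}{29}\right) + 14348 = - \frac{897650}{29} + 14348 = - \frac{481558}{29}$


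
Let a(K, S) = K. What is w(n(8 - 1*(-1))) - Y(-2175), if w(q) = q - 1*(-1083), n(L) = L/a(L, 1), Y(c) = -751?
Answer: 1835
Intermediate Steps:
n(L) = 1 (n(L) = L/L = 1)
w(q) = 1083 + q (w(q) = q + 1083 = 1083 + q)
w(n(8 - 1*(-1))) - Y(-2175) = (1083 + 1) - 1*(-751) = 1084 + 751 = 1835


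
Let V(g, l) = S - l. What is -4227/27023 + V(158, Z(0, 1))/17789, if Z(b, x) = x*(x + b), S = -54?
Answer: -76680368/480712147 ≈ -0.15951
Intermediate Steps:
Z(b, x) = x*(b + x)
V(g, l) = -54 - l
-4227/27023 + V(158, Z(0, 1))/17789 = -4227/27023 + (-54 - (0 + 1))/17789 = -4227*1/27023 + (-54 - 1)*(1/17789) = -4227/27023 + (-54 - 1*1)*(1/17789) = -4227/27023 + (-54 - 1)*(1/17789) = -4227/27023 - 55*1/17789 = -4227/27023 - 55/17789 = -76680368/480712147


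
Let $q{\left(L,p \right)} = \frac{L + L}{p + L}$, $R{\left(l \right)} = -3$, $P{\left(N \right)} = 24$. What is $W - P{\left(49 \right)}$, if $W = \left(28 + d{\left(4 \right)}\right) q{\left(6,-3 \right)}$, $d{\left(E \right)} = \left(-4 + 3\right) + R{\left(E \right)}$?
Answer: $72$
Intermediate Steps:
$d{\left(E \right)} = -4$ ($d{\left(E \right)} = \left(-4 + 3\right) - 3 = -1 - 3 = -4$)
$q{\left(L,p \right)} = \frac{2 L}{L + p}$
$W = 96$ ($W = \left(28 - 4\right) 2 \cdot 6 \frac{1}{6 - 3} = 24 \cdot 2 \cdot 6 \cdot \frac{1}{3} = 24 \cdot 4 = 96$)
$W - P{\left(49 \right)} = 96 - 24 = 72$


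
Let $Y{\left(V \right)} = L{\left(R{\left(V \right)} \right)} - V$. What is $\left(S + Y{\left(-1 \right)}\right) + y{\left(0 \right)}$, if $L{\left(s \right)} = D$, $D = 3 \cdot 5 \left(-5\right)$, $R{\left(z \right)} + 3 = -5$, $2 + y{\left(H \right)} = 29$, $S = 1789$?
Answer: $1742$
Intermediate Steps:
$y{\left(H \right)} = 27$ ($y{\left(H \right)} = -2 + 29 = 27$)
$R{\left(z \right)} = -8$ ($R{\left(z \right)} = -3 - 5 = -8$)
$D = -75$ ($D = 15 \left(-5\right) = -75$)
$L{\left(s \right)} = -75$
$Y{\left(V \right)} = -75 - V$
$\left(S + Y{\left(-1 \right)}\right) + y{\left(0 \right)} = \left(1789 - 74\right) + 27 = 1715 + 27 = 1742$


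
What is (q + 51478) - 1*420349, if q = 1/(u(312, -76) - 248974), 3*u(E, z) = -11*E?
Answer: -92261276779/250118 ≈ -3.6887e+5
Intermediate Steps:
u(E, z) = -11*E/3 (u(E, z) = (-11*E)/3 = -11*E/3)
q = -1/250118 (q = 1/(-11/3*312 - 248974) = 1/(-1144 - 248974) = 1/(-250118) = -1/250118 ≈ -3.9981e-6)
(q + 51478) - 1*420349 = (-1/250118 + 51478) - 1*420349 = 12875574403/250118 - 420349 = -92261276779/250118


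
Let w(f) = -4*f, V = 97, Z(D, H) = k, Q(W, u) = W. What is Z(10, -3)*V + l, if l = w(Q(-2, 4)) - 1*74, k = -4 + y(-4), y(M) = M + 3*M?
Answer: -2006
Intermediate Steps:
y(M) = 4*M
k = -20 (k = -4 + 4*(-4) = -4 - 16 = -20)
Z(D, H) = -20
l = -66 (l = -4*(-2) - 1*74 = 8 - 74 = -66)
Z(10, -3)*V + l = -20*97 - 66 = -1940 - 66 = -2006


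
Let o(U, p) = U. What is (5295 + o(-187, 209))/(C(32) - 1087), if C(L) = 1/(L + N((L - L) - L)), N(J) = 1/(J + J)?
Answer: -10456076/2225025 ≈ -4.6993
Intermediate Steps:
N(J) = 1/(2*J)
C(L) = 1/(L - 1/(2*L)) (C(L) = 1/(L + 1/(2*((L - L) - L))) = 1/(L + 1/(2*(0 - L))) = 1/(L + 1/(2*((-L)))) = 1/(L + (-1/L)/2) = 1/(L - 1/(2*L)))
(5295 + o(-187, 209))/(C(32) - 1087) = (5295 - 187)/(2*32/(-1 + 2*32²) - 1087) = 5108/(2*32/(-1 + 2*1024) - 1087) = 5108/(2*32/(-1 + 2048) - 1087) = 5108/(2*32/2047 - 1087) = 5108/(2*32*(1/2047) - 1087) = 5108/(64/2047 - 1087) = 5108/(-2225025/2047) = 5108*(-2047/2225025) = -10456076/2225025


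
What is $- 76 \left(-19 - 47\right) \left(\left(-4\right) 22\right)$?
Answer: $-441408$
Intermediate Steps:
$- 76 \left(-19 - 47\right) \left(\left(-4\right) 22\right) = \left(-76\right) \left(-66\right) \left(-88\right) = 5016 \left(-88\right) = -441408$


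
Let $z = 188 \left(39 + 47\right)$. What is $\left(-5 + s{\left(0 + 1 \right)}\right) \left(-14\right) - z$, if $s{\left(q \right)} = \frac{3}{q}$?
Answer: $-16140$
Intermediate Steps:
$z = 16168$ ($z = 188 \cdot 86 = 16168$)
$\left(-5 + s{\left(0 + 1 \right)}\right) \left(-14\right) - z = \left(-5 + \frac{3}{0 + 1}\right) \left(-14\right) - 16168 = \left(-5 + \frac{3}{1}\right) \left(-14\right) - 16168 = \left(-5 + 3 \cdot 1\right) \left(-14\right) - 16168 = \left(-5 + 3\right) \left(-14\right) - 16168 = \left(-2\right) \left(-14\right) - 16168 = 28 - 16168 = -16140$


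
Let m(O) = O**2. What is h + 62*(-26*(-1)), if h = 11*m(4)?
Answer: 1788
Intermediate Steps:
h = 176 (h = 11*4**2 = 11*16 = 176)
h + 62*(-26*(-1)) = 176 + 62*(-26*(-1)) = 176 + 62*26 = 176 + 1612 = 1788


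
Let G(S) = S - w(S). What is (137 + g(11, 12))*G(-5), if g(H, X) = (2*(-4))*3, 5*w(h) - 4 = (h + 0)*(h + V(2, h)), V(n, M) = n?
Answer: -4972/5 ≈ -994.40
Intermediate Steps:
w(h) = ⅘ + h*(2 + h)/5 (w(h) = ⅘ + ((h + 0)*(h + 2))/5 = ⅘ + (h*(2 + h))/5 = ⅘ + h*(2 + h)/5)
g(H, X) = -24 (g(H, X) = -8*3 = -24)
G(S) = -⅘ - S²/5 + 3*S/5 (G(S) = S - (⅘ + S²/5 + 2*S/5) = S + (-⅘ - 2*S/5 - S²/5) = -⅘ - S²/5 + 3*S/5)
(137 + g(11, 12))*G(-5) = (137 - 24)*(-⅘ - ⅕*(-5)² + (⅗)*(-5)) = 113*(-⅘ - ⅕*25 - 3) = 113*(-⅘ - 5 - 3) = 113*(-44/5) = -4972/5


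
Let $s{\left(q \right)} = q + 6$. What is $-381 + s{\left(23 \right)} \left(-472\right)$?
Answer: $-14069$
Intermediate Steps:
$s{\left(q \right)} = 6 + q$
$-381 + s{\left(23 \right)} \left(-472\right) = -381 + \left(6 + 23\right) \left(-472\right) = -381 + 29 \left(-472\right) = -381 - 13688 = -14069$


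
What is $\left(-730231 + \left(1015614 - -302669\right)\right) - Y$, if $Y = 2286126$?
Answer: $-1698074$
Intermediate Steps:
$\left(-730231 + \left(1015614 - -302669\right)\right) - Y = \left(-730231 + \left(1015614 - -302669\right)\right) - 2286126 = \left(-730231 + \left(1015614 + 302669\right)\right) - 2286126 = \left(-730231 + 1318283\right) - 2286126 = 588052 - 2286126 = -1698074$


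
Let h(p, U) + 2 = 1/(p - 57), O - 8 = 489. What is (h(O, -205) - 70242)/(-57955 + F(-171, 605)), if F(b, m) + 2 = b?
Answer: 1471779/1217920 ≈ 1.2084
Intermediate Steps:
O = 497 (O = 8 + 489 = 497)
F(b, m) = -2 + b
h(p, U) = -2 + 1/(-57 + p) (h(p, U) = -2 + 1/(p - 57) = -2 + 1/(-57 + p))
(h(O, -205) - 70242)/(-57955 + F(-171, 605)) = ((115 - 2*497)/(-57 + 497) - 70242)/(-57955 + (-2 - 171)) = ((115 - 994)/440 - 70242)/(-57955 - 173) = ((1/440)*(-879) - 70242)/(-58128) = (-879/440 - 70242)*(-1/58128) = -30907359/440*(-1/58128) = 1471779/1217920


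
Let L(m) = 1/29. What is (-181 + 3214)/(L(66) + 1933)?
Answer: 29319/18686 ≈ 1.5690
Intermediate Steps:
L(m) = 1/29
(-181 + 3214)/(L(66) + 1933) = (-181 + 3214)/(1/29 + 1933) = 3033/(56058/29) = 3033*(29/56058) = 29319/18686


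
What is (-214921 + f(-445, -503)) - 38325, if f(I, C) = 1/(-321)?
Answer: -81291967/321 ≈ -2.5325e+5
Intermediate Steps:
f(I, C) = -1/321
(-214921 + f(-445, -503)) - 38325 = (-214921 - 1/321) - 38325 = -68989642/321 - 38325 = -81291967/321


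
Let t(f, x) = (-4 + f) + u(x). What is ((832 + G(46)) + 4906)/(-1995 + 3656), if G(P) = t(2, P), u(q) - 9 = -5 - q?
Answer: 5694/1661 ≈ 3.4281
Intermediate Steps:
u(q) = 4 - q (u(q) = 9 + (-5 - q) = 4 - q)
t(f, x) = f - x (t(f, x) = (-4 + f) + (4 - x) = f - x)
G(P) = 2 - P
((832 + G(46)) + 4906)/(-1995 + 3656) = ((832 + (2 - 1*46)) + 4906)/(-1995 + 3656) = ((832 + (2 - 46)) + 4906)/1661 = ((832 - 44) + 4906)*(1/1661) = (788 + 4906)*(1/1661) = 5694*(1/1661) = 5694/1661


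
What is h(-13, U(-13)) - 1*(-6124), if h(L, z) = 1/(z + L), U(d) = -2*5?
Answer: 140851/23 ≈ 6124.0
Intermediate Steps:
U(d) = -10
h(L, z) = 1/(L + z)
h(-13, U(-13)) - 1*(-6124) = 1/(-13 - 10) - 1*(-6124) = 1/(-23) + 6124 = -1/23 + 6124 = 140851/23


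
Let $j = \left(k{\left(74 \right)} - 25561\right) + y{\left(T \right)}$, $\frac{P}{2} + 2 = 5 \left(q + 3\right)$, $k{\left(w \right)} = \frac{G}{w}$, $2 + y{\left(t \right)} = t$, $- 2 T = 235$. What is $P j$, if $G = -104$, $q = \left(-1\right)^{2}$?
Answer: $- \frac{34208298}{37} \approx -9.2455 \cdot 10^{5}$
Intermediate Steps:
$q = 1$
$T = - \frac{235}{2}$ ($T = \left(- \frac{1}{2}\right) 235 = - \frac{235}{2} \approx -117.5$)
$y{\left(t \right)} = -2 + t$
$k{\left(w \right)} = - \frac{104}{w}$
$P = 36$ ($P = -4 + 2 \cdot 5 \left(1 + 3\right) = -4 + 2 \cdot 5 \cdot 4 = -4 + 2 \cdot 20 = -4 + 40 = 36$)
$j = - \frac{1900461}{74}$ ($j = \left(- \frac{104}{74} - 25561\right) - \frac{239}{2} = \left(\left(-104\right) \frac{1}{74} - 25561\right) - \frac{239}{2} = \left(- \frac{52}{37} - 25561\right) - \frac{239}{2} = - \frac{945809}{37} - \frac{239}{2} = - \frac{1900461}{74} \approx -25682.0$)
$P j = 36 \left(- \frac{1900461}{74}\right) = - \frac{34208298}{37}$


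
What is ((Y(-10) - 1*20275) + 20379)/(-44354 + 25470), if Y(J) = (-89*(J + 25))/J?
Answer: -475/37768 ≈ -0.012577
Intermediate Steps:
Y(J) = (-2225 - 89*J)/J (Y(J) = (-89*(25 + J))/J = (-2225 - 89*J)/J)
((Y(-10) - 1*20275) + 20379)/(-44354 + 25470) = (((-89 - 2225/(-10)) - 1*20275) + 20379)/(-44354 + 25470) = (((-89 - 2225*(-1/10)) - 20275) + 20379)/(-18884) = (((-89 + 445/2) - 20275) + 20379)*(-1/18884) = ((267/2 - 20275) + 20379)*(-1/18884) = (-40283/2 + 20379)*(-1/18884) = (475/2)*(-1/18884) = -475/37768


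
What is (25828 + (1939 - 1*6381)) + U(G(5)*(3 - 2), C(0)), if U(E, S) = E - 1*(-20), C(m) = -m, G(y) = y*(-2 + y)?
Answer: 21421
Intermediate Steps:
C(m) = -m
U(E, S) = 20 + E (U(E, S) = E + 20 = 20 + E)
(25828 + (1939 - 1*6381)) + U(G(5)*(3 - 2), C(0)) = (25828 + (1939 - 1*6381)) + (20 + (5*(-2 + 5))*(3 - 2)) = (25828 + (1939 - 6381)) + (20 + (5*3)*1) = (25828 - 4442) + (20 + 15*1) = 21386 + (20 + 15) = 21386 + 35 = 21421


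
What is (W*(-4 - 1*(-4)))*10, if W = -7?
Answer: 0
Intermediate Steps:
(W*(-4 - 1*(-4)))*10 = -7*(-4 - 1*(-4))*10 = -7*(-4 + 4)*10 = -7*0*10 = 0*10 = 0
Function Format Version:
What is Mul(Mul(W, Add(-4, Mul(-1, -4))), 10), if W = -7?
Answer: 0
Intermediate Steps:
Mul(Mul(W, Add(-4, Mul(-1, -4))), 10) = Mul(Mul(-7, Add(-4, Mul(-1, -4))), 10) = Mul(Mul(-7, Add(-4, 4)), 10) = Mul(Mul(-7, 0), 10) = Mul(0, 10) = 0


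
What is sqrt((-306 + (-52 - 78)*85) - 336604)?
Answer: 2*I*sqrt(86990) ≈ 589.88*I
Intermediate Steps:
sqrt((-306 + (-52 - 78)*85) - 336604) = sqrt((-306 - 130*85) - 336604) = sqrt((-306 - 11050) - 336604) = sqrt(-11356 - 336604) = sqrt(-347960) = 2*I*sqrt(86990)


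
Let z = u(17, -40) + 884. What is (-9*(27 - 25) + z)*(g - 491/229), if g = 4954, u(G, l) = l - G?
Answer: 917385775/229 ≈ 4.0061e+6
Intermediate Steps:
z = 827 (z = (-40 - 1*17) + 884 = (-40 - 17) + 884 = -57 + 884 = 827)
(-9*(27 - 25) + z)*(g - 491/229) = (-9*(27 - 25) + 827)*(4954 - 491/229) = (-9*2 + 827)*(4954 - 491*1/229) = (-18 + 827)*(4954 - 491/229) = 809*(1133975/229) = 917385775/229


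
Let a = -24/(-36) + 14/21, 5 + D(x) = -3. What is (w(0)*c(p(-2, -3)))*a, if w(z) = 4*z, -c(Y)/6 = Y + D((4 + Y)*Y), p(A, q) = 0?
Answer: 0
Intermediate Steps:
D(x) = -8 (D(x) = -5 - 3 = -8)
c(Y) = 48 - 6*Y (c(Y) = -6*(Y - 8) = -6*(-8 + Y) = 48 - 6*Y)
a = 4/3 (a = -24*(-1/36) + 14*(1/21) = ⅔ + ⅔ = 4/3 ≈ 1.3333)
(w(0)*c(p(-2, -3)))*a = ((4*0)*(48 - 6*0))*(4/3) = (0*(48 + 0))*(4/3) = (0*48)*(4/3) = 0*(4/3) = 0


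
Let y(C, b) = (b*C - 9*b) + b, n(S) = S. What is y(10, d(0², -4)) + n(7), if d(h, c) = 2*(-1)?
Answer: 3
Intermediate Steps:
d(h, c) = -2
y(C, b) = -8*b + C*b (y(C, b) = (C*b - 9*b) + b = (-9*b + C*b) + b = -8*b + C*b)
y(10, d(0², -4)) + n(7) = -2*(-8 + 10) + 7 = -2*2 + 7 = -4 + 7 = 3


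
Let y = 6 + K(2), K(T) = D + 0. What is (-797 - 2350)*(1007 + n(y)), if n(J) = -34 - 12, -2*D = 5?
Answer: -3024267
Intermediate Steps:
D = -5/2 (D = -1/2*5 = -5/2 ≈ -2.5000)
K(T) = -5/2 (K(T) = -5/2 + 0 = -5/2)
y = 7/2 (y = 6 - 5/2 = 7/2 ≈ 3.5000)
n(J) = -46
(-797 - 2350)*(1007 + n(y)) = (-797 - 2350)*(1007 - 46) = -3147*961 = -3024267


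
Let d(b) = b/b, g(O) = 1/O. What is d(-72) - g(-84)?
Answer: 85/84 ≈ 1.0119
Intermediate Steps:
d(b) = 1
d(-72) - g(-84) = 1 - 1/(-84) = 1 - 1*(-1/84) = 1 + 1/84 = 85/84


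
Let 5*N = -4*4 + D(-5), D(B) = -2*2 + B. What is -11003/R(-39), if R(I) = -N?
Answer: -11003/5 ≈ -2200.6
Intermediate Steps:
D(B) = -4 + B
N = -5 (N = (-4*4 + (-4 - 5))/5 = (-16 - 9)/5 = (⅕)*(-25) = -5)
R(I) = 5 (R(I) = -1*(-5) = 5)
-11003/R(-39) = -11003/5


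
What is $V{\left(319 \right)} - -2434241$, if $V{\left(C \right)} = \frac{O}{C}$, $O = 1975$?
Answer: $\frac{776524854}{319} \approx 2.4342 \cdot 10^{6}$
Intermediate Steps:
$V{\left(C \right)} = \frac{1975}{C}$
$V{\left(319 \right)} - -2434241 = \frac{1975}{319} - -2434241 = 1975 \cdot \frac{1}{319} + 2434241 = \frac{1975}{319} + 2434241 = \frac{776524854}{319}$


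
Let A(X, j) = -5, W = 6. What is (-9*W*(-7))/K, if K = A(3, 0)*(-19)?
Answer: 378/95 ≈ 3.9789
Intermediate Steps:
K = 95 (K = -5*(-19) = 95)
(-9*W*(-7))/K = (-9*6*(-7))/95 = -54*(-7)*(1/95) = 378*(1/95) = 378/95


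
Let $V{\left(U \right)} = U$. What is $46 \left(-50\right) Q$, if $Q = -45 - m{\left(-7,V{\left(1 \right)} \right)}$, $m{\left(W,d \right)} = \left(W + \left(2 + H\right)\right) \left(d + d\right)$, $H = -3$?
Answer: $66700$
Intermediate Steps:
$m{\left(W,d \right)} = 2 d \left(-1 + W\right)$ ($m{\left(W,d \right)} = \left(W + \left(2 - 3\right)\right) \left(d + d\right) = \left(W - 1\right) 2 d = \left(-1 + W\right) 2 d = 2 d \left(-1 + W\right)$)
$Q = -29$ ($Q = -45 - 2 \cdot 1 \left(-1 - 7\right) = -45 - 2 \cdot 1 \left(-8\right) = -45 - -16 = -45 + 16 = -29$)
$46 \left(-50\right) Q = 46 \left(-50\right) \left(-29\right) = \left(-2300\right) \left(-29\right) = 66700$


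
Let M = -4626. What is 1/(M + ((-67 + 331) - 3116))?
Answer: -1/7478 ≈ -0.00013373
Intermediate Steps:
1/(M + ((-67 + 331) - 3116)) = 1/(-4626 + ((-67 + 331) - 3116)) = 1/(-4626 + (264 - 3116)) = 1/(-4626 - 2852) = 1/(-7478) = -1/7478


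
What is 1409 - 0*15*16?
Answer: 1409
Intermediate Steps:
1409 - 0*15*16 = 1409 - 0*16 = 1409 - 1*0 = 1409 + 0 = 1409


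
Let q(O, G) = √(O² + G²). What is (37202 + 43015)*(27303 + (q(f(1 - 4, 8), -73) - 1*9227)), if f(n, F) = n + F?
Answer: 1450002492 + 80217*√5354 ≈ 1.4559e+9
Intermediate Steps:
f(n, F) = F + n
q(O, G) = √(G² + O²)
(37202 + 43015)*(27303 + (q(f(1 - 4, 8), -73) - 1*9227)) = (37202 + 43015)*(27303 + (√((-73)² + (8 + (1 - 4))²) - 1*9227)) = 80217*(27303 + (√(5329 + (8 - 3)²) - 9227)) = 80217*(27303 + (√(5329 + 5²) - 9227)) = 80217*(27303 + (√(5329 + 25) - 9227)) = 80217*(27303 + (√5354 - 9227)) = 80217*(27303 + (-9227 + √5354)) = 80217*(18076 + √5354) = 1450002492 + 80217*√5354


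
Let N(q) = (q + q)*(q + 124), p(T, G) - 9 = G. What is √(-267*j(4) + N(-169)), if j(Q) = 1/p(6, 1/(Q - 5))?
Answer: √242826/4 ≈ 123.19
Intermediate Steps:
p(T, G) = 9 + G
N(q) = 2*q*(124 + q) (N(q) = (2*q)*(124 + q) = 2*q*(124 + q))
j(Q) = 1/(9 + 1/(-5 + Q)) (j(Q) = 1/(9 + 1/(Q - 5)) = 1/(9 + 1/(-5 + Q)))
√(-267*j(4) + N(-169)) = √(-267*(-5 + 4)/(-44 + 9*4) + 2*(-169)*(124 - 169)) = √(-267*(-1)/(-44 + 36) + 2*(-169)*(-45)) = √(-267*(-1)/(-8) + 15210) = √(-(-267)*(-1)/8 + 15210) = √(-267*⅛ + 15210) = √(-267/8 + 15210) = √(121413/8) = √242826/4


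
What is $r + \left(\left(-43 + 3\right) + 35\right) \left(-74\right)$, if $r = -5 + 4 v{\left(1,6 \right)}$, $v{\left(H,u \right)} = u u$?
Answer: $509$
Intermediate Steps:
$v{\left(H,u \right)} = u^{2}$
$r = 139$ ($r = -5 + 4 \cdot 6^{2} = -5 + 4 \cdot 36 = -5 + 144 = 139$)
$r + \left(\left(-43 + 3\right) + 35\right) \left(-74\right) = 139 + \left(\left(-43 + 3\right) + 35\right) \left(-74\right) = 139 + \left(-40 + 35\right) \left(-74\right) = 139 - -370 = 139 + 370 = 509$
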